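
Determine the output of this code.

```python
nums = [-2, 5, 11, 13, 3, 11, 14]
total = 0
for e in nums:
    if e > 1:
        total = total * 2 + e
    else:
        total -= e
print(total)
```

e=-2: not >1, total = 0-(-2) = 2
e=5: >1, total = 2*2+5 = 9
e=11: >1, total = 9*2+11 = 29
e=13: >1, total = 29*2+13 = 71
e=3: >1, total = 71*2+3 = 145
e=11: >1, total = 145*2+11 = 301
e=14: >1, total = 301*2+14 = 616

616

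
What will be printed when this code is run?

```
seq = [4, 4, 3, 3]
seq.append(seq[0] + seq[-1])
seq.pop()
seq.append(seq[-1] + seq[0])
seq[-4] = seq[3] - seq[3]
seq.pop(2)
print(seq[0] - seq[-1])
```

append seq[0]+seq[-1] = 4+3 = 7 → [4, 4, 3, 3, 7]
pop() removes 7 → [4, 4, 3, 3]
append seq[-1]+seq[0] = 3+4 = 7 → [4, 4, 3, 3, 7]
seq[-4] = seq[3]-seq[3] = 3-3 = 0 → [4, 0, 3, 3, 7]
pop(2) removes 3 → [4, 0, 3, 7]
seq[0]-seq[-1] = 4-7 = -3

-3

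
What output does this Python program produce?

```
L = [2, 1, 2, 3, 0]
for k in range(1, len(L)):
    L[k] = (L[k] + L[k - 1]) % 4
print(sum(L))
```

k=1: L[1] = (1+2)%4 = 3 → [2, 3, 2, 3, 0]
k=2: L[2] = (2+3)%4 = 1 → [2, 3, 1, 3, 0]
k=3: L[3] = (3+1)%4 = 0 → [2, 3, 1, 0, 0]
k=4: L[4] = (0+0)%4 = 0 → [2, 3, 1, 0, 0]
sum = 6

6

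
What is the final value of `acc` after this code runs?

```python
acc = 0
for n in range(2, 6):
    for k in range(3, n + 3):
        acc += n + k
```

116

n=2,k=3: acc = 0+5 = 5
n=2,k=4: acc = 5+6 = 11
n=3,k=3: acc = 11+6 = 17
n=3,k=4: acc = 17+7 = 24
n=3,k=5: acc = 24+8 = 32
n=4,k=3: acc = 32+7 = 39
n=4,k=4: acc = 39+8 = 47
n=4,k=5: acc = 47+9 = 56
n=4,k=6: acc = 56+10 = 66
n=5,k=3: acc = 66+8 = 74
n=5,k=4: acc = 74+9 = 83
n=5,k=5: acc = 83+10 = 93
n=5,k=6: acc = 93+11 = 104
n=5,k=7: acc = 104+12 = 116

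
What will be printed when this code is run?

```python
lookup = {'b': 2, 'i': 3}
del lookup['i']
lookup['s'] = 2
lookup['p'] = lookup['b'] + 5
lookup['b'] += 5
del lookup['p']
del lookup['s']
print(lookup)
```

del 'i' → {'b': 2}
lookup['s'] = 2 → {'b': 2, 's': 2}
lookup['p'] = lookup['b']+5 = 7 → {'b': 2, 's': 2, 'p': 7}
lookup['b'] = 2+5 = 7 → {'b': 7, 's': 2, 'p': 7}
del 'p' → {'b': 7, 's': 2}
del 's' → {'b': 7}

{'b': 7}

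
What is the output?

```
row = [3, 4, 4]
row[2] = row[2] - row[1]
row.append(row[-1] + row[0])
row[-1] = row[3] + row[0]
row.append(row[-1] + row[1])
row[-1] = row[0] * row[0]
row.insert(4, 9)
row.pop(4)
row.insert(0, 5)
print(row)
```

[5, 3, 4, 0, 6, 9]

row[2] = row[2]-row[1] = 4-4 = 0 → [3, 4, 0]
append row[-1]+row[0] = 0+3 = 3 → [3, 4, 0, 3]
row[-1] = row[3]+row[0] = 3+3 = 6 → [3, 4, 0, 6]
append row[-1]+row[1] = 6+4 = 10 → [3, 4, 0, 6, 10]
row[-1] = row[0]*row[0] = 3*3 = 9 → [3, 4, 0, 6, 9]
insert 9 at 4 → [3, 4, 0, 6, 9, 9]
pop(4) removes 9 → [3, 4, 0, 6, 9]
insert 5 at 0 → [5, 3, 4, 0, 6, 9]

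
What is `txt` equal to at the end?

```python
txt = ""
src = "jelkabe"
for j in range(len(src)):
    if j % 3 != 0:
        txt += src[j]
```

j=0: skip
j=1: add 'e' → 'e'
j=2: add 'l' → 'el'
j=3: skip
j=4: add 'a' → 'ela'
j=5: add 'b' → 'elab'
j=6: skip

'elab'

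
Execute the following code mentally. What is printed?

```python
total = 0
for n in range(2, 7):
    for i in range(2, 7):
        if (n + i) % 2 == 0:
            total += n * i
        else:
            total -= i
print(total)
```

160

n=2,i=2: even sum, total = 0+4 = 4
n=2,i=3: odd sum, total = 4-3 = 1
n=2,i=4: even sum, total = 1+8 = 9
n=2,i=5: odd sum, total = 9-5 = 4
n=2,i=6: even sum, total = 4+12 = 16
n=3,i=2: odd sum, total = 16-2 = 14
n=3,i=3: even sum, total = 14+9 = 23
n=3,i=4: odd sum, total = 23-4 = 19
n=3,i=5: even sum, total = 19+15 = 34
n=3,i=6: odd sum, total = 34-6 = 28
n=4,i=2: even sum, total = 28+8 = 36
n=4,i=3: odd sum, total = 36-3 = 33
n=4,i=4: even sum, total = 33+16 = 49
n=4,i=5: odd sum, total = 49-5 = 44
n=4,i=6: even sum, total = 44+24 = 68
n=5,i=2: odd sum, total = 68-2 = 66
n=5,i=3: even sum, total = 66+15 = 81
n=5,i=4: odd sum, total = 81-4 = 77
n=5,i=5: even sum, total = 77+25 = 102
n=5,i=6: odd sum, total = 102-6 = 96
n=6,i=2: even sum, total = 96+12 = 108
n=6,i=3: odd sum, total = 108-3 = 105
n=6,i=4: even sum, total = 105+24 = 129
n=6,i=5: odd sum, total = 129-5 = 124
n=6,i=6: even sum, total = 124+36 = 160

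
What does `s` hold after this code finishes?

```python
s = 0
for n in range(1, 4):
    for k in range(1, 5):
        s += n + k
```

n=1,k=1: s = 0+2 = 2
n=1,k=2: s = 2+3 = 5
n=1,k=3: s = 5+4 = 9
n=1,k=4: s = 9+5 = 14
n=2,k=1: s = 14+3 = 17
n=2,k=2: s = 17+4 = 21
n=2,k=3: s = 21+5 = 26
n=2,k=4: s = 26+6 = 32
n=3,k=1: s = 32+4 = 36
n=3,k=2: s = 36+5 = 41
n=3,k=3: s = 41+6 = 47
n=3,k=4: s = 47+7 = 54

54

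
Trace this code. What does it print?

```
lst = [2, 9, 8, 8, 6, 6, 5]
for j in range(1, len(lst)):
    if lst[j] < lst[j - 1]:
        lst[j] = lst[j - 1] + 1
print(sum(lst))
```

j=1: 9>=2, unchanged → [2, 9, 8, 8, 6, 6, 5]
j=2: 8<9, lst[2] = 9+1 = 10 → [2, 9, 10, 8, 6, 6, 5]
j=3: 8<10, lst[3] = 10+1 = 11 → [2, 9, 10, 11, 6, 6, 5]
j=4: 6<11, lst[4] = 11+1 = 12 → [2, 9, 10, 11, 12, 6, 5]
j=5: 6<12, lst[5] = 12+1 = 13 → [2, 9, 10, 11, 12, 13, 5]
j=6: 5<13, lst[6] = 13+1 = 14 → [2, 9, 10, 11, 12, 13, 14]
sum = 71

71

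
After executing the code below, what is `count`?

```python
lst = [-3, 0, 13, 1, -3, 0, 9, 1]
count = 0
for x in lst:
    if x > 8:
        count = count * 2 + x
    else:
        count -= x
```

50

x=-3: not >8, count = 0-(-3) = 3
x=0: not >8, count = 3-0 = 3
x=13: >8, count = 3*2+13 = 19
x=1: not >8, count = 19-1 = 18
x=-3: not >8, count = 18-(-3) = 21
x=0: not >8, count = 21-0 = 21
x=9: >8, count = 21*2+9 = 51
x=1: not >8, count = 51-1 = 50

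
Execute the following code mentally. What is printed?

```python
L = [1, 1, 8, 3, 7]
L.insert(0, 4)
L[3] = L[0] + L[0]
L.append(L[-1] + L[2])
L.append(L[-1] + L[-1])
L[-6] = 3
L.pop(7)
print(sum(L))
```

insert 4 at 0 → [4, 1, 1, 8, 3, 7]
L[3] = L[0]+L[0] = 4+4 = 8 → [4, 1, 1, 8, 3, 7]
append L[-1]+L[2] = 7+1 = 8 → [4, 1, 1, 8, 3, 7, 8]
append L[-1]+L[-1] = 8+8 = 16 → [4, 1, 1, 8, 3, 7, 8, 16]
L[-6] = 3 → [4, 1, 3, 8, 3, 7, 8, 16]
pop(7) removes 16 → [4, 1, 3, 8, 3, 7, 8]
sum = 34

34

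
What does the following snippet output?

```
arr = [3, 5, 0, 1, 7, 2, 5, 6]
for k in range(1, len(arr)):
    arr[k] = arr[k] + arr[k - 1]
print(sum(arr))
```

k=1: arr[1] = 5+3 = 8 → [3, 8, 0, 1, 7, 2, 5, 6]
k=2: arr[2] = 0+8 = 8 → [3, 8, 8, 1, 7, 2, 5, 6]
k=3: arr[3] = 1+8 = 9 → [3, 8, 8, 9, 7, 2, 5, 6]
k=4: arr[4] = 7+9 = 16 → [3, 8, 8, 9, 16, 2, 5, 6]
k=5: arr[5] = 2+16 = 18 → [3, 8, 8, 9, 16, 18, 5, 6]
k=6: arr[6] = 5+18 = 23 → [3, 8, 8, 9, 16, 18, 23, 6]
k=7: arr[7] = 6+23 = 29 → [3, 8, 8, 9, 16, 18, 23, 29]
sum = 114

114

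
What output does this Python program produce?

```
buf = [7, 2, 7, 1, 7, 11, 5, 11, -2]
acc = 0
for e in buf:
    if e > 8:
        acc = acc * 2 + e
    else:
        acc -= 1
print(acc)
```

e=7: not >8, acc = 0-1 = -1
e=2: not >8, acc = (-1)-1 = -2
e=7: not >8, acc = (-2)-1 = -3
e=1: not >8, acc = (-3)-1 = -4
e=7: not >8, acc = (-4)-1 = -5
e=11: >8, acc = (-5)*2+11 = 1
e=5: not >8, acc = 1-1 = 0
e=11: >8, acc = 0*2+11 = 11
e=-2: not >8, acc = 11-1 = 10

10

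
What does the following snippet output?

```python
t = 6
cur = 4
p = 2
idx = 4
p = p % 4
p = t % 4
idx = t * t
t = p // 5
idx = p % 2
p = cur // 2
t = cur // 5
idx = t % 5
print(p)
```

p = 2%4 = 2
p = 6%4 = 2
idx = 6*6 = 36
t = 2//5 = 0
idx = 2%2 = 0
p = 4//2 = 2
t = 4//5 = 0
idx = 0%5 = 0

2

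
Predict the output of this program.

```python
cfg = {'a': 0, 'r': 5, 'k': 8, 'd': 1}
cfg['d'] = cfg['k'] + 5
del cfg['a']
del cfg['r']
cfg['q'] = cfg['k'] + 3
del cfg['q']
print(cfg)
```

cfg['d'] = cfg['k']+5 = 13 → {'a': 0, 'r': 5, 'k': 8, 'd': 13}
del 'a' → {'r': 5, 'k': 8, 'd': 13}
del 'r' → {'k': 8, 'd': 13}
cfg['q'] = cfg['k']+3 = 11 → {'k': 8, 'd': 13, 'q': 11}
del 'q' → {'k': 8, 'd': 13}

{'k': 8, 'd': 13}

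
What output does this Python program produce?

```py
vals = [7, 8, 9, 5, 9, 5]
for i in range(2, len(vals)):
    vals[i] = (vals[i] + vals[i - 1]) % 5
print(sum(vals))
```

i=2: vals[2] = (9+8)%5 = 2 → [7, 8, 2, 5, 9, 5]
i=3: vals[3] = (5+2)%5 = 2 → [7, 8, 2, 2, 9, 5]
i=4: vals[4] = (9+2)%5 = 1 → [7, 8, 2, 2, 1, 5]
i=5: vals[5] = (5+1)%5 = 1 → [7, 8, 2, 2, 1, 1]
sum = 21

21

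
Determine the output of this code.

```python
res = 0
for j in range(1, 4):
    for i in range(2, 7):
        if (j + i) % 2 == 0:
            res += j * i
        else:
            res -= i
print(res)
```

24

j=1,i=2: odd sum, res = 0-2 = -2
j=1,i=3: even sum, res = (-2)+3 = 1
j=1,i=4: odd sum, res = 1-4 = -3
j=1,i=5: even sum, res = (-3)+5 = 2
j=1,i=6: odd sum, res = 2-6 = -4
j=2,i=2: even sum, res = (-4)+4 = 0
j=2,i=3: odd sum, res = 0-3 = -3
j=2,i=4: even sum, res = (-3)+8 = 5
j=2,i=5: odd sum, res = 5-5 = 0
j=2,i=6: even sum, res = 0+12 = 12
j=3,i=2: odd sum, res = 12-2 = 10
j=3,i=3: even sum, res = 10+9 = 19
j=3,i=4: odd sum, res = 19-4 = 15
j=3,i=5: even sum, res = 15+15 = 30
j=3,i=6: odd sum, res = 30-6 = 24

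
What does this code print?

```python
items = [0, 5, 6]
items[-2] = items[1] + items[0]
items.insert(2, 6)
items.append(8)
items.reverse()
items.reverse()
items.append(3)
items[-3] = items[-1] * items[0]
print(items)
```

[0, 5, 6, 0, 8, 3]

items[-2] = items[1]+items[0] = 5+0 = 5 → [0, 5, 6]
insert 6 at 2 → [0, 5, 6, 6]
append 8 → [0, 5, 6, 6, 8]
reverse → [8, 6, 6, 5, 0]
reverse → [0, 5, 6, 6, 8]
append 3 → [0, 5, 6, 6, 8, 3]
items[-3] = items[-1]*items[0] = 3*0 = 0 → [0, 5, 6, 0, 8, 3]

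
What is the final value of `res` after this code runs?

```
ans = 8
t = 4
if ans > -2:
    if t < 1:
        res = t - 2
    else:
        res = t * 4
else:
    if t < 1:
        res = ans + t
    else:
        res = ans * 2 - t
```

ans=8, t=4
ans > -2 is True; t < 1 is False
→ res = t * 4 = 16

16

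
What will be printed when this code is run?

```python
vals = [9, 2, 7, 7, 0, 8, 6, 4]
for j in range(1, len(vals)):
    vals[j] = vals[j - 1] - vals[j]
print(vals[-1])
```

j=1: vals[1] = 9-2 = 7 → [9, 7, 7, 7, 0, 8, 6, 4]
j=2: vals[2] = 7-7 = 0 → [9, 7, 0, 7, 0, 8, 6, 4]
j=3: vals[3] = 0-7 = -7 → [9, 7, 0, -7, 0, 8, 6, 4]
j=4: vals[4] = (-7)-0 = -7 → [9, 7, 0, -7, -7, 8, 6, 4]
j=5: vals[5] = (-7)-8 = -15 → [9, 7, 0, -7, -7, -15, 6, 4]
j=6: vals[6] = (-15)-6 = -21 → [9, 7, 0, -7, -7, -15, -21, 4]
j=7: vals[7] = (-21)-4 = -25 → [9, 7, 0, -7, -7, -15, -21, -25]

-25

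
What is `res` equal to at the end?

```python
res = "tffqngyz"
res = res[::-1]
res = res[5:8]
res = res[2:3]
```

reverse → 'zygnqfft'
slice [5:8] → 'fft'
slice [2:3] → 't'

't'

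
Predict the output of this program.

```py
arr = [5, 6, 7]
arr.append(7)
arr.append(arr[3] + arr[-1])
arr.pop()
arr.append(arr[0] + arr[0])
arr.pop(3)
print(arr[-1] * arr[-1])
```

100

append 7 → [5, 6, 7, 7]
append arr[3]+arr[-1] = 7+7 = 14 → [5, 6, 7, 7, 14]
pop() removes 14 → [5, 6, 7, 7]
append arr[0]+arr[0] = 5+5 = 10 → [5, 6, 7, 7, 10]
pop(3) removes 7 → [5, 6, 7, 10]
arr[-1]*arr[-1] = 10*10 = 100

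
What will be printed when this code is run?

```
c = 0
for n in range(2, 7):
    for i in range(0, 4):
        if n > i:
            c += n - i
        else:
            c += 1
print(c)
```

n=2,i=0: 2>0, c = 0+2 = 2
n=2,i=1: 2>1, c = 2+1 = 3
n=2,i=2: not 2>2, c = 3+1 = 4
n=2,i=3: not 2>3, c = 4+1 = 5
n=3,i=0: 3>0, c = 5+3 = 8
n=3,i=1: 3>1, c = 8+2 = 10
n=3,i=2: 3>2, c = 10+1 = 11
n=3,i=3: not 3>3, c = 11+1 = 12
n=4,i=0: 4>0, c = 12+4 = 16
n=4,i=1: 4>1, c = 16+3 = 19
n=4,i=2: 4>2, c = 19+2 = 21
n=4,i=3: 4>3, c = 21+1 = 22
n=5,i=0: 5>0, c = 22+5 = 27
n=5,i=1: 5>1, c = 27+4 = 31
n=5,i=2: 5>2, c = 31+3 = 34
n=5,i=3: 5>3, c = 34+2 = 36
n=6,i=0: 6>0, c = 36+6 = 42
n=6,i=1: 6>1, c = 42+5 = 47
n=6,i=2: 6>2, c = 47+4 = 51
n=6,i=3: 6>3, c = 51+3 = 54

54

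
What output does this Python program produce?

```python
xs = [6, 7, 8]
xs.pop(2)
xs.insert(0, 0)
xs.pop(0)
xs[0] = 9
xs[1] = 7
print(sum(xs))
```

16

pop(2) removes 8 → [6, 7]
insert 0 at 0 → [0, 6, 7]
pop(0) removes 0 → [6, 7]
xs[0] = 9 → [9, 7]
xs[1] = 7 → [9, 7]
sum = 16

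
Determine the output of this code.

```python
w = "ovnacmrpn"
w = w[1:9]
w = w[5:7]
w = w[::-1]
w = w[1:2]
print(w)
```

slice [1:9] → 'vnacmrpn'
slice [5:7] → 'rp'
reverse → 'pr'
slice [1:2] → 'r'

r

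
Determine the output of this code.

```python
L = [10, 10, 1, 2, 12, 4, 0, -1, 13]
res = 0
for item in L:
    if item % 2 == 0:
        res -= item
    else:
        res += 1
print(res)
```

item=10: even, res = 0-10 = -10
item=10: even, res = (-10)-10 = -20
item=1: not even, res = (-20)+1 = -19
item=2: even, res = (-19)-2 = -21
item=12: even, res = (-21)-12 = -33
item=4: even, res = (-33)-4 = -37
item=0: even, res = (-37)-0 = -37
item=-1: not even, res = (-37)+1 = -36
item=13: not even, res = (-36)+1 = -35

-35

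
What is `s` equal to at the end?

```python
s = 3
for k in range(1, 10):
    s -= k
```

k=1: s = 3-1 = 2
k=2: s = 2-2 = 0
k=3: s = 0-3 = -3
k=4: s = (-3)-4 = -7
k=5: s = (-7)-5 = -12
k=6: s = (-12)-6 = -18
k=7: s = (-18)-7 = -25
k=8: s = (-25)-8 = -33
k=9: s = (-33)-9 = -42

-42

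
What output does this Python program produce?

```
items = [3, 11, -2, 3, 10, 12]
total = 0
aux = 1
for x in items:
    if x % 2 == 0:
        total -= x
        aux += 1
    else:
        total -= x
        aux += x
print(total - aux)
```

-58

x=3: not even, total = 0-3 = -3; aux=4
x=11: not even, total = (-3)-11 = -14; aux=15
x=-2: even, total = (-14)-(-2) = -12; aux=16
x=3: not even, total = (-12)-3 = -15; aux=19
x=10: even, total = (-15)-10 = -25; aux=20
x=12: even, total = (-25)-12 = -37; aux=21
total-aux = (-37)-21 = -58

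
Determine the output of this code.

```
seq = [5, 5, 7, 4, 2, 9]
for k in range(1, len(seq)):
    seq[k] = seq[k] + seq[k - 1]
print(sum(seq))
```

k=1: seq[1] = 5+5 = 10 → [5, 10, 7, 4, 2, 9]
k=2: seq[2] = 7+10 = 17 → [5, 10, 17, 4, 2, 9]
k=3: seq[3] = 4+17 = 21 → [5, 10, 17, 21, 2, 9]
k=4: seq[4] = 2+21 = 23 → [5, 10, 17, 21, 23, 9]
k=5: seq[5] = 9+23 = 32 → [5, 10, 17, 21, 23, 32]
sum = 108

108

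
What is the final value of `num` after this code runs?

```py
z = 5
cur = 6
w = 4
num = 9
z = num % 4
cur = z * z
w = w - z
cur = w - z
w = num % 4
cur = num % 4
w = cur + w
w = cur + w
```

9

z = 9%4 = 1
cur = 1*1 = 1
w = 4-1 = 3
cur = 3-1 = 2
w = 9%4 = 1
cur = 9%4 = 1
w = 1+1 = 2
w = 1+2 = 3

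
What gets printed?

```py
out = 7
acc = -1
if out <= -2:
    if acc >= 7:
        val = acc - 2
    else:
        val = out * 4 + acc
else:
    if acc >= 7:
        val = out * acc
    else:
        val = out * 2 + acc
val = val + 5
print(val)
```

out=7, acc=-1
out <= -2 is False; acc >= 7 is False
→ val = out * 2 + acc = 13
val = 13+5 = 18

18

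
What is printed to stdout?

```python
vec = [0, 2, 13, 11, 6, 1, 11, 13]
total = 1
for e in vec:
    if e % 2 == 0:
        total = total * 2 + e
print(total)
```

18

e=0: even, total = 1*2+0 = 2
e=2: even, total = 2*2+2 = 6
e=13: not even
e=11: not even
e=6: even, total = 6*2+6 = 18
e=1: not even
e=11: not even
e=13: not even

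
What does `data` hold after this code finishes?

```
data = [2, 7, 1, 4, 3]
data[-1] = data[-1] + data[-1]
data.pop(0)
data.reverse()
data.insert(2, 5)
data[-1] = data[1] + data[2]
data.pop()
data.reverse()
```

data[-1] = data[-1]+data[-1] = 3+3 = 6 → [2, 7, 1, 4, 6]
pop(0) removes 2 → [7, 1, 4, 6]
reverse → [6, 4, 1, 7]
insert 5 at 2 → [6, 4, 5, 1, 7]
data[-1] = data[1]+data[2] = 4+5 = 9 → [6, 4, 5, 1, 9]
pop() removes 9 → [6, 4, 5, 1]
reverse → [1, 5, 4, 6]

[1, 5, 4, 6]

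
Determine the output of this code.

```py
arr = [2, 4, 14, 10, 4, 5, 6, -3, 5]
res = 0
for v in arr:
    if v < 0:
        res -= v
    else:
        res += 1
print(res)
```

11

v=2: not <0, res = 0+1 = 1
v=4: not <0, res = 1+1 = 2
v=14: not <0, res = 2+1 = 3
v=10: not <0, res = 3+1 = 4
v=4: not <0, res = 4+1 = 5
v=5: not <0, res = 5+1 = 6
v=6: not <0, res = 6+1 = 7
v=-3: <0, res = 7-(-3) = 10
v=5: not <0, res = 10+1 = 11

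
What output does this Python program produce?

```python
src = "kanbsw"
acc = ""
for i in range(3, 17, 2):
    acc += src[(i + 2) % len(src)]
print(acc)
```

i=3: add src[5]='w' → 'w'
i=5: add src[1]='a' → 'wa'
i=7: add src[3]='b' → 'wab'
i=9: add src[5]='w' → 'wabw'
i=11: add src[1]='a' → 'wabwa'
i=13: add src[3]='b' → 'wabwab'
i=15: add src[5]='w' → 'wabwabw'

wabwabw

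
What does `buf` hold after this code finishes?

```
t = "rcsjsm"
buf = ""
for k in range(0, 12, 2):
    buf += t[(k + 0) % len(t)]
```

k=0: add t[0]='r' → 'r'
k=2: add t[2]='s' → 'rs'
k=4: add t[4]='s' → 'rss'
k=6: add t[0]='r' → 'rssr'
k=8: add t[2]='s' → 'rssrs'
k=10: add t[4]='s' → 'rssrss'

'rssrss'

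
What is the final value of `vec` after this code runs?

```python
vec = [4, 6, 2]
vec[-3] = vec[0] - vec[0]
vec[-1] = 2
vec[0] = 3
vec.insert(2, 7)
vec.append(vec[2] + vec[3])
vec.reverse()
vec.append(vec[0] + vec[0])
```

[9, 2, 7, 6, 3, 18]

vec[-3] = vec[0]-vec[0] = 4-4 = 0 → [0, 6, 2]
vec[-1] = 2 → [0, 6, 2]
vec[0] = 3 → [3, 6, 2]
insert 7 at 2 → [3, 6, 7, 2]
append vec[2]+vec[3] = 7+2 = 9 → [3, 6, 7, 2, 9]
reverse → [9, 2, 7, 6, 3]
append vec[0]+vec[0] = 9+9 = 18 → [9, 2, 7, 6, 3, 18]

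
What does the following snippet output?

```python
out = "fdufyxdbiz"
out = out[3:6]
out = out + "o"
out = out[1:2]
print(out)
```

slice [3:6] → 'fyx'
+ 'o' → 'fyxo'
slice [1:2] → 'y'

y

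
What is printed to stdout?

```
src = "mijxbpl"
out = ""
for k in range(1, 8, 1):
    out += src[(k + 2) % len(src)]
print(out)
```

k=1: add src[3]='x' → 'x'
k=2: add src[4]='b' → 'xb'
k=3: add src[5]='p' → 'xbp'
k=4: add src[6]='l' → 'xbpl'
k=5: add src[0]='m' → 'xbplm'
k=6: add src[1]='i' → 'xbplmi'
k=7: add src[2]='j' → 'xbplmij'

xbplmij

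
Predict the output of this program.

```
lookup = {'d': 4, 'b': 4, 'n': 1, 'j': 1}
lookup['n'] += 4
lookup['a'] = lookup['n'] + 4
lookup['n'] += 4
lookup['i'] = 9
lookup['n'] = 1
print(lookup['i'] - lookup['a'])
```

0

lookup['n'] = 1+4 = 5 → {'d': 4, 'b': 4, 'n': 5, 'j': 1}
lookup['a'] = lookup['n']+4 = 9 → {'d': 4, 'b': 4, 'n': 5, 'j': 1, 'a': 9}
lookup['n'] = 5+4 = 9 → {'d': 4, 'b': 4, 'n': 9, 'j': 1, 'a': 9}
lookup['i'] = 9 → {'d': 4, 'b': 4, 'n': 9, 'j': 1, 'a': 9, 'i': 9}
lookup['n'] = 1 → {'d': 4, 'b': 4, 'n': 1, 'j': 1, 'a': 9, 'i': 9}
lookup['i']-lookup['a'] = 9-9 = 0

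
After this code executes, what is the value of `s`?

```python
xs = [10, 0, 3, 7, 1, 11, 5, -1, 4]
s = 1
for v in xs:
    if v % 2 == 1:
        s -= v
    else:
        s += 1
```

-22

v=10: not odd, s = 1+1 = 2
v=0: not odd, s = 2+1 = 3
v=3: odd, s = 3-3 = 0
v=7: odd, s = 0-7 = -7
v=1: odd, s = (-7)-1 = -8
v=11: odd, s = (-8)-11 = -19
v=5: odd, s = (-19)-5 = -24
v=-1: odd, s = (-24)-(-1) = -23
v=4: not odd, s = (-23)+1 = -22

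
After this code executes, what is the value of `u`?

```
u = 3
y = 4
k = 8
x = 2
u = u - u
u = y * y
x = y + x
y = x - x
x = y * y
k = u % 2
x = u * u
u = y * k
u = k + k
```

u = 3-3 = 0
u = 4*4 = 16
x = 4+2 = 6
y = 6-6 = 0
x = 0*0 = 0
k = 16%2 = 0
x = 16*16 = 256
u = 0*0 = 0
u = 0+0 = 0

0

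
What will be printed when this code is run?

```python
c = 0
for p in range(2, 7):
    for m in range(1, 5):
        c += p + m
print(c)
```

130

p=2,m=1: c = 0+3 = 3
p=2,m=2: c = 3+4 = 7
p=2,m=3: c = 7+5 = 12
p=2,m=4: c = 12+6 = 18
p=3,m=1: c = 18+4 = 22
p=3,m=2: c = 22+5 = 27
p=3,m=3: c = 27+6 = 33
p=3,m=4: c = 33+7 = 40
p=4,m=1: c = 40+5 = 45
p=4,m=2: c = 45+6 = 51
p=4,m=3: c = 51+7 = 58
p=4,m=4: c = 58+8 = 66
p=5,m=1: c = 66+6 = 72
p=5,m=2: c = 72+7 = 79
p=5,m=3: c = 79+8 = 87
p=5,m=4: c = 87+9 = 96
p=6,m=1: c = 96+7 = 103
p=6,m=2: c = 103+8 = 111
p=6,m=3: c = 111+9 = 120
p=6,m=4: c = 120+10 = 130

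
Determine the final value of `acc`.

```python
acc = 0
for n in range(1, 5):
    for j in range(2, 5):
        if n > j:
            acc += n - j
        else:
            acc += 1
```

13

n=1,j=2: not 1>2, acc = 0+1 = 1
n=1,j=3: not 1>3, acc = 1+1 = 2
n=1,j=4: not 1>4, acc = 2+1 = 3
n=2,j=2: not 2>2, acc = 3+1 = 4
n=2,j=3: not 2>3, acc = 4+1 = 5
n=2,j=4: not 2>4, acc = 5+1 = 6
n=3,j=2: 3>2, acc = 6+1 = 7
n=3,j=3: not 3>3, acc = 7+1 = 8
n=3,j=4: not 3>4, acc = 8+1 = 9
n=4,j=2: 4>2, acc = 9+2 = 11
n=4,j=3: 4>3, acc = 11+1 = 12
n=4,j=4: not 4>4, acc = 12+1 = 13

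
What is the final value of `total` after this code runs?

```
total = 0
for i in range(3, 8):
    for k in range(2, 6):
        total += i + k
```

170

i=3,k=2: total = 0+5 = 5
i=3,k=3: total = 5+6 = 11
i=3,k=4: total = 11+7 = 18
i=3,k=5: total = 18+8 = 26
i=4,k=2: total = 26+6 = 32
i=4,k=3: total = 32+7 = 39
i=4,k=4: total = 39+8 = 47
i=4,k=5: total = 47+9 = 56
i=5,k=2: total = 56+7 = 63
i=5,k=3: total = 63+8 = 71
i=5,k=4: total = 71+9 = 80
i=5,k=5: total = 80+10 = 90
i=6,k=2: total = 90+8 = 98
i=6,k=3: total = 98+9 = 107
i=6,k=4: total = 107+10 = 117
i=6,k=5: total = 117+11 = 128
i=7,k=2: total = 128+9 = 137
i=7,k=3: total = 137+10 = 147
i=7,k=4: total = 147+11 = 158
i=7,k=5: total = 158+12 = 170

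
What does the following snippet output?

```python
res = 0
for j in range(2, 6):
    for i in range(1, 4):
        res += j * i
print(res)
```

84

j=2,i=1: res = 0+2 = 2
j=2,i=2: res = 2+4 = 6
j=2,i=3: res = 6+6 = 12
j=3,i=1: res = 12+3 = 15
j=3,i=2: res = 15+6 = 21
j=3,i=3: res = 21+9 = 30
j=4,i=1: res = 30+4 = 34
j=4,i=2: res = 34+8 = 42
j=4,i=3: res = 42+12 = 54
j=5,i=1: res = 54+5 = 59
j=5,i=2: res = 59+10 = 69
j=5,i=3: res = 69+15 = 84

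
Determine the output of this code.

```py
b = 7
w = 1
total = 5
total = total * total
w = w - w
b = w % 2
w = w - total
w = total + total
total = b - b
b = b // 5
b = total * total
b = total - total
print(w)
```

50

total = 5*5 = 25
w = 1-1 = 0
b = 0%2 = 0
w = 0-25 = -25
w = 25+25 = 50
total = 0-0 = 0
b = 0//5 = 0
b = 0*0 = 0
b = 0-0 = 0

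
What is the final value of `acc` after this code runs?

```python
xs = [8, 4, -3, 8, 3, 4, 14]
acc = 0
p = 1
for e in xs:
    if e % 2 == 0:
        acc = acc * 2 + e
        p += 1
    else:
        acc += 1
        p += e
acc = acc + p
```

232

e=8: even, acc = 0*2+8 = 8; p=2
e=4: even, acc = 8*2+4 = 20; p=3
e=-3: not even, acc = 20+1 = 21; p=0
e=8: even, acc = 21*2+8 = 50; p=1
e=3: not even, acc = 50+1 = 51; p=4
e=4: even, acc = 51*2+4 = 106; p=5
e=14: even, acc = 106*2+14 = 226; p=6
acc+p = 226+6 = 232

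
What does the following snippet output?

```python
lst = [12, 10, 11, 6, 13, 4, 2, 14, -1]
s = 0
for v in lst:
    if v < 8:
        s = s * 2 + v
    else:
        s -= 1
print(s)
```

v=12: not <8, s = 0-1 = -1
v=10: not <8, s = (-1)-1 = -2
v=11: not <8, s = (-2)-1 = -3
v=6: <8, s = (-3)*2+6 = 0
v=13: not <8, s = 0-1 = -1
v=4: <8, s = (-1)*2+4 = 2
v=2: <8, s = 2*2+2 = 6
v=14: not <8, s = 6-1 = 5
v=-1: <8, s = 5*2+(-1) = 9

9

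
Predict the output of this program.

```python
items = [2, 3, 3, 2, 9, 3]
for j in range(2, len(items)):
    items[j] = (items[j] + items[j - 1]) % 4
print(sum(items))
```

8

j=2: items[2] = (3+3)%4 = 2 → [2, 3, 2, 2, 9, 3]
j=3: items[3] = (2+2)%4 = 0 → [2, 3, 2, 0, 9, 3]
j=4: items[4] = (9+0)%4 = 1 → [2, 3, 2, 0, 1, 3]
j=5: items[5] = (3+1)%4 = 0 → [2, 3, 2, 0, 1, 0]
sum = 8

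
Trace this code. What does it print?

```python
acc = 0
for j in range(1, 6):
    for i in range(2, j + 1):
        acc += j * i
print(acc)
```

j=2,i=2: acc = 0+4 = 4
j=3,i=2: acc = 4+6 = 10
j=3,i=3: acc = 10+9 = 19
j=4,i=2: acc = 19+8 = 27
j=4,i=3: acc = 27+12 = 39
j=4,i=4: acc = 39+16 = 55
j=5,i=2: acc = 55+10 = 65
j=5,i=3: acc = 65+15 = 80
j=5,i=4: acc = 80+20 = 100
j=5,i=5: acc = 100+25 = 125

125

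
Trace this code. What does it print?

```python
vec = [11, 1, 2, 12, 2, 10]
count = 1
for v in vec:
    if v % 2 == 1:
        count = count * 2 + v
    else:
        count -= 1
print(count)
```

23

v=11: odd, count = 1*2+11 = 13
v=1: odd, count = 13*2+1 = 27
v=2: not odd, count = 27-1 = 26
v=12: not odd, count = 26-1 = 25
v=2: not odd, count = 25-1 = 24
v=10: not odd, count = 24-1 = 23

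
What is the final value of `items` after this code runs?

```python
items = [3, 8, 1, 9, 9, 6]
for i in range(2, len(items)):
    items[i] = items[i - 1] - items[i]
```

i=2: items[2] = 8-1 = 7 → [3, 8, 7, 9, 9, 6]
i=3: items[3] = 7-9 = -2 → [3, 8, 7, -2, 9, 6]
i=4: items[4] = (-2)-9 = -11 → [3, 8, 7, -2, -11, 6]
i=5: items[5] = (-11)-6 = -17 → [3, 8, 7, -2, -11, -17]

[3, 8, 7, -2, -11, -17]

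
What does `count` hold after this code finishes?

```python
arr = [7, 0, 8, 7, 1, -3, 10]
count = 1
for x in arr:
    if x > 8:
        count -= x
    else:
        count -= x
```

-29

x=7: not >8, count = 1-7 = -6
x=0: not >8, count = (-6)-0 = -6
x=8: not >8, count = (-6)-8 = -14
x=7: not >8, count = (-14)-7 = -21
x=1: not >8, count = (-21)-1 = -22
x=-3: not >8, count = (-22)-(-3) = -19
x=10: >8, count = (-19)-10 = -29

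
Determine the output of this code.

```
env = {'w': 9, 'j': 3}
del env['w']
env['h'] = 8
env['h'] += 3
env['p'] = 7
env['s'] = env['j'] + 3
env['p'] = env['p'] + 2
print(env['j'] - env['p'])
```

del 'w' → {'j': 3}
env['h'] = 8 → {'j': 3, 'h': 8}
env['h'] = 8+3 = 11 → {'j': 3, 'h': 11}
env['p'] = 7 → {'j': 3, 'h': 11, 'p': 7}
env['s'] = env['j']+3 = 6 → {'j': 3, 'h': 11, 'p': 7, 's': 6}
env['p'] = env['p']+2 = 9 → {'j': 3, 'h': 11, 'p': 9, 's': 6}
env['j']-env['p'] = 3-9 = -6

-6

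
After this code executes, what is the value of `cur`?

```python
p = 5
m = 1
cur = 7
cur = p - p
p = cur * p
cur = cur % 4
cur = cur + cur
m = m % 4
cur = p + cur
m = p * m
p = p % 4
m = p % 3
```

cur = 5-5 = 0
p = 0*5 = 0
cur = 0%4 = 0
cur = 0+0 = 0
m = 1%4 = 1
cur = 0+0 = 0
m = 0*1 = 0
p = 0%4 = 0
m = 0%3 = 0

0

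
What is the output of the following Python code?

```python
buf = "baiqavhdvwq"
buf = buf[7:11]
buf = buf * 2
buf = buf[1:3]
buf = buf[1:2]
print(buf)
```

slice [7:11] → 'dvwq'
repeat ×2 → 'dvwqdvwq'
slice [1:3] → 'vw'
slice [1:2] → 'w'

w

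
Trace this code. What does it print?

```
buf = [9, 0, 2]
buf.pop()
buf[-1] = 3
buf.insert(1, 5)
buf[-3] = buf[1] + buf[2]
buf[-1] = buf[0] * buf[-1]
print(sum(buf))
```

37

pop() removes 2 → [9, 0]
buf[-1] = 3 → [9, 3]
insert 5 at 1 → [9, 5, 3]
buf[-3] = buf[1]+buf[2] = 5+3 = 8 → [8, 5, 3]
buf[-1] = buf[0]*buf[-1] = 8*3 = 24 → [8, 5, 24]
sum = 37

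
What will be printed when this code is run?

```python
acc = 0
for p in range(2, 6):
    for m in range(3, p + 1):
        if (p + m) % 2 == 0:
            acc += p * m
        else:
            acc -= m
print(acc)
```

58

p=3,m=3: even sum, acc = 0+9 = 9
p=4,m=3: odd sum, acc = 9-3 = 6
p=4,m=4: even sum, acc = 6+16 = 22
p=5,m=3: even sum, acc = 22+15 = 37
p=5,m=4: odd sum, acc = 37-4 = 33
p=5,m=5: even sum, acc = 33+25 = 58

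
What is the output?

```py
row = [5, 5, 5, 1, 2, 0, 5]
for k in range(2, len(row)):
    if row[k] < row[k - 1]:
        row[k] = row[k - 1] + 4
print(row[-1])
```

21

k=2: 5>=5, unchanged → [5, 5, 5, 1, 2, 0, 5]
k=3: 1<5, row[3] = 5+4 = 9 → [5, 5, 5, 9, 2, 0, 5]
k=4: 2<9, row[4] = 9+4 = 13 → [5, 5, 5, 9, 13, 0, 5]
k=5: 0<13, row[5] = 13+4 = 17 → [5, 5, 5, 9, 13, 17, 5]
k=6: 5<17, row[6] = 17+4 = 21 → [5, 5, 5, 9, 13, 17, 21]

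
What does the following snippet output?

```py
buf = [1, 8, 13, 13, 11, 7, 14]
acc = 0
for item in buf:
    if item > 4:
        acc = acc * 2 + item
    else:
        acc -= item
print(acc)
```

576

item=1: not >4, acc = 0-1 = -1
item=8: >4, acc = (-1)*2+8 = 6
item=13: >4, acc = 6*2+13 = 25
item=13: >4, acc = 25*2+13 = 63
item=11: >4, acc = 63*2+11 = 137
item=7: >4, acc = 137*2+7 = 281
item=14: >4, acc = 281*2+14 = 576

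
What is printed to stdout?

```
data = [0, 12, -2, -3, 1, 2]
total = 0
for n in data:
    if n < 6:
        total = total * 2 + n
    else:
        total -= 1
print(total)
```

-40

n=0: <6, total = 0*2+0 = 0
n=12: not <6, total = 0-1 = -1
n=-2: <6, total = (-1)*2+(-2) = -4
n=-3: <6, total = (-4)*2+(-3) = -11
n=1: <6, total = (-11)*2+1 = -21
n=2: <6, total = (-21)*2+2 = -40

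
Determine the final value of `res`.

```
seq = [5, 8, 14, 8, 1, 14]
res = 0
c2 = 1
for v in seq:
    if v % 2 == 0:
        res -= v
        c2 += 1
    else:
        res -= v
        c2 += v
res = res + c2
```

v=5: not even, res = 0-5 = -5; c2=6
v=8: even, res = (-5)-8 = -13; c2=7
v=14: even, res = (-13)-14 = -27; c2=8
v=8: even, res = (-27)-8 = -35; c2=9
v=1: not even, res = (-35)-1 = -36; c2=10
v=14: even, res = (-36)-14 = -50; c2=11
res+c2 = (-50)+11 = -39

-39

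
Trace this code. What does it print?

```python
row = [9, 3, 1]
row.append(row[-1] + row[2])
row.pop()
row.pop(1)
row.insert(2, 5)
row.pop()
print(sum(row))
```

10

append row[-1]+row[2] = 1+1 = 2 → [9, 3, 1, 2]
pop() removes 2 → [9, 3, 1]
pop(1) removes 3 → [9, 1]
insert 5 at 2 → [9, 1, 5]
pop() removes 5 → [9, 1]
sum = 10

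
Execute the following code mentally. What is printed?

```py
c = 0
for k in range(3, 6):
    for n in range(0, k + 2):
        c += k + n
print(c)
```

k=3,n=0: c = 0+3 = 3
k=3,n=1: c = 3+4 = 7
k=3,n=2: c = 7+5 = 12
k=3,n=3: c = 12+6 = 18
k=3,n=4: c = 18+7 = 25
k=4,n=0: c = 25+4 = 29
k=4,n=1: c = 29+5 = 34
k=4,n=2: c = 34+6 = 40
k=4,n=3: c = 40+7 = 47
k=4,n=4: c = 47+8 = 55
k=4,n=5: c = 55+9 = 64
k=5,n=0: c = 64+5 = 69
k=5,n=1: c = 69+6 = 75
k=5,n=2: c = 75+7 = 82
k=5,n=3: c = 82+8 = 90
k=5,n=4: c = 90+9 = 99
k=5,n=5: c = 99+10 = 109
k=5,n=6: c = 109+11 = 120

120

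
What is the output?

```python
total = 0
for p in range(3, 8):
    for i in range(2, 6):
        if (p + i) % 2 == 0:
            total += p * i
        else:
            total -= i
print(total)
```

146

p=3,i=2: odd sum, total = 0-2 = -2
p=3,i=3: even sum, total = (-2)+9 = 7
p=3,i=4: odd sum, total = 7-4 = 3
p=3,i=5: even sum, total = 3+15 = 18
p=4,i=2: even sum, total = 18+8 = 26
p=4,i=3: odd sum, total = 26-3 = 23
p=4,i=4: even sum, total = 23+16 = 39
p=4,i=5: odd sum, total = 39-5 = 34
p=5,i=2: odd sum, total = 34-2 = 32
p=5,i=3: even sum, total = 32+15 = 47
p=5,i=4: odd sum, total = 47-4 = 43
p=5,i=5: even sum, total = 43+25 = 68
p=6,i=2: even sum, total = 68+12 = 80
p=6,i=3: odd sum, total = 80-3 = 77
p=6,i=4: even sum, total = 77+24 = 101
p=6,i=5: odd sum, total = 101-5 = 96
p=7,i=2: odd sum, total = 96-2 = 94
p=7,i=3: even sum, total = 94+21 = 115
p=7,i=4: odd sum, total = 115-4 = 111
p=7,i=5: even sum, total = 111+35 = 146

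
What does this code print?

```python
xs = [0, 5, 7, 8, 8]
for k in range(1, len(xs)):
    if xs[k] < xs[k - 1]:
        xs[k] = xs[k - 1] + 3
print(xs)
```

k=1: 5>=0, unchanged → [0, 5, 7, 8, 8]
k=2: 7>=5, unchanged → [0, 5, 7, 8, 8]
k=3: 8>=7, unchanged → [0, 5, 7, 8, 8]
k=4: 8>=8, unchanged → [0, 5, 7, 8, 8]

[0, 5, 7, 8, 8]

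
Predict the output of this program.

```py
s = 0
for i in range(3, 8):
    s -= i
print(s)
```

-25

i=3: s = 0-3 = -3
i=4: s = (-3)-4 = -7
i=5: s = (-7)-5 = -12
i=6: s = (-12)-6 = -18
i=7: s = (-18)-7 = -25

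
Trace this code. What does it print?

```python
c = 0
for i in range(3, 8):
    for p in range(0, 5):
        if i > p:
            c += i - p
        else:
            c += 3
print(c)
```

i=3,p=0: 3>0, c = 0+3 = 3
i=3,p=1: 3>1, c = 3+2 = 5
i=3,p=2: 3>2, c = 5+1 = 6
i=3,p=3: not 3>3, c = 6+3 = 9
i=3,p=4: not 3>4, c = 9+3 = 12
i=4,p=0: 4>0, c = 12+4 = 16
i=4,p=1: 4>1, c = 16+3 = 19
i=4,p=2: 4>2, c = 19+2 = 21
i=4,p=3: 4>3, c = 21+1 = 22
i=4,p=4: not 4>4, c = 22+3 = 25
i=5,p=0: 5>0, c = 25+5 = 30
i=5,p=1: 5>1, c = 30+4 = 34
i=5,p=2: 5>2, c = 34+3 = 37
i=5,p=3: 5>3, c = 37+2 = 39
i=5,p=4: 5>4, c = 39+1 = 40
i=6,p=0: 6>0, c = 40+6 = 46
i=6,p=1: 6>1, c = 46+5 = 51
i=6,p=2: 6>2, c = 51+4 = 55
i=6,p=3: 6>3, c = 55+3 = 58
i=6,p=4: 6>4, c = 58+2 = 60
i=7,p=0: 7>0, c = 60+7 = 67
i=7,p=1: 7>1, c = 67+6 = 73
i=7,p=2: 7>2, c = 73+5 = 78
i=7,p=3: 7>3, c = 78+4 = 82
i=7,p=4: 7>4, c = 82+3 = 85

85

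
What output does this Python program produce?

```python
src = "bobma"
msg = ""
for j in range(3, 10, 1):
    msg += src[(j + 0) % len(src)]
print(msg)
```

j=3: add src[3]='m' → 'm'
j=4: add src[4]='a' → 'ma'
j=5: add src[0]='b' → 'mab'
j=6: add src[1]='o' → 'mabo'
j=7: add src[2]='b' → 'mabob'
j=8: add src[3]='m' → 'mabobm'
j=9: add src[4]='a' → 'mabobma'

mabobma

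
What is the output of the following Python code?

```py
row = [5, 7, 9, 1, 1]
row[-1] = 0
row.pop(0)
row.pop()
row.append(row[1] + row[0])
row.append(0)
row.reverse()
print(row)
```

[0, 16, 1, 9, 7]

row[-1] = 0 → [5, 7, 9, 1, 0]
pop(0) removes 5 → [7, 9, 1, 0]
pop() removes 0 → [7, 9, 1]
append row[1]+row[0] = 9+7 = 16 → [7, 9, 1, 16]
append 0 → [7, 9, 1, 16, 0]
reverse → [0, 16, 1, 9, 7]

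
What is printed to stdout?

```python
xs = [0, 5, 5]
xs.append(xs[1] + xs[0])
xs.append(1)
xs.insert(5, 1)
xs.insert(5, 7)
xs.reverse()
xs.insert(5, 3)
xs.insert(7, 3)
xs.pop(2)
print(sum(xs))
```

29

append xs[1]+xs[0] = 5+0 = 5 → [0, 5, 5, 5]
append 1 → [0, 5, 5, 5, 1]
insert 1 at 5 → [0, 5, 5, 5, 1, 1]
insert 7 at 5 → [0, 5, 5, 5, 1, 7, 1]
reverse → [1, 7, 1, 5, 5, 5, 0]
insert 3 at 5 → [1, 7, 1, 5, 5, 3, 5, 0]
insert 3 at 7 → [1, 7, 1, 5, 5, 3, 5, 3, 0]
pop(2) removes 1 → [1, 7, 5, 5, 3, 5, 3, 0]
sum = 29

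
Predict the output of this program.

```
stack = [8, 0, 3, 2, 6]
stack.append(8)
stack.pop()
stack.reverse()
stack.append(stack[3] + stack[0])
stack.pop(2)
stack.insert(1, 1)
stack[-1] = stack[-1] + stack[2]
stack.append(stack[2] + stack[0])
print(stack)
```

append 8 → [8, 0, 3, 2, 6, 8]
pop() removes 8 → [8, 0, 3, 2, 6]
reverse → [6, 2, 3, 0, 8]
append stack[3]+stack[0] = 0+6 = 6 → [6, 2, 3, 0, 8, 6]
pop(2) removes 3 → [6, 2, 0, 8, 6]
insert 1 at 1 → [6, 1, 2, 0, 8, 6]
stack[-1] = stack[-1]+stack[2] = 6+2 = 8 → [6, 1, 2, 0, 8, 8]
append stack[2]+stack[0] = 2+6 = 8 → [6, 1, 2, 0, 8, 8, 8]

[6, 1, 2, 0, 8, 8, 8]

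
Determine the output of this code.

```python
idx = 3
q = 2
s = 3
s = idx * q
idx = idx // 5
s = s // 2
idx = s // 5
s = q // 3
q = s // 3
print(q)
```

s = 3*2 = 6
idx = 3//5 = 0
s = 6//2 = 3
idx = 3//5 = 0
s = 2//3 = 0
q = 0//3 = 0

0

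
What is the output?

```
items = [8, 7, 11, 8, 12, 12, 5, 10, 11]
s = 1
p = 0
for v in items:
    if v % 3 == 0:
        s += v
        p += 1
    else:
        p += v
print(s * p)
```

1550

v=8: not %3==0; p=8
v=7: not %3==0; p=15
v=11: not %3==0; p=26
v=8: not %3==0; p=34
v=12: %3==0, s = 1+12 = 13; p=35
v=12: %3==0, s = 13+12 = 25; p=36
v=5: not %3==0; p=41
v=10: not %3==0; p=51
v=11: not %3==0; p=62
s*p = 25*62 = 1550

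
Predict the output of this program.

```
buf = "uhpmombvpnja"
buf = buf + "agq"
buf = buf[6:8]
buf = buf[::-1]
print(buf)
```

vb

+ 'agq' → 'uhpmombvpnjaagq'
slice [6:8] → 'bv'
reverse → 'vb'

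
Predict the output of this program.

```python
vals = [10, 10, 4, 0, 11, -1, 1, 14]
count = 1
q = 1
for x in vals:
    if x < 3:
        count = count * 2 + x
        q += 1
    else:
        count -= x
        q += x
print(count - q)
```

-296

x=10: not <3, count = 1-10 = -9; q=11
x=10: not <3, count = (-9)-10 = -19; q=21
x=4: not <3, count = (-19)-4 = -23; q=25
x=0: <3, count = (-23)*2+0 = -46; q=26
x=11: not <3, count = (-46)-11 = -57; q=37
x=-1: <3, count = (-57)*2+(-1) = -115; q=38
x=1: <3, count = (-115)*2+1 = -229; q=39
x=14: not <3, count = (-229)-14 = -243; q=53
count-q = (-243)-53 = -296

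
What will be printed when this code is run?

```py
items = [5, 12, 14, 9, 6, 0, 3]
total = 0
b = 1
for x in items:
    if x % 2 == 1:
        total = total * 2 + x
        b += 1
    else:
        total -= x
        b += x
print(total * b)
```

x=5: odd, total = 0*2+5 = 5; b=2
x=12: not odd, total = 5-12 = -7; b=14
x=14: not odd, total = (-7)-14 = -21; b=28
x=9: odd, total = (-21)*2+9 = -33; b=29
x=6: not odd, total = (-33)-6 = -39; b=35
x=0: not odd, total = (-39)-0 = -39; b=35
x=3: odd, total = (-39)*2+3 = -75; b=36
total*b = (-75)*36 = -2700

-2700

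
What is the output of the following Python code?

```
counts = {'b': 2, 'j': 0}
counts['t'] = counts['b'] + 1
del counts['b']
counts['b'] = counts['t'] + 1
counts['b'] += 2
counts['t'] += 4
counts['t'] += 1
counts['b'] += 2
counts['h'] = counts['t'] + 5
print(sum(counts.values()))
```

29

counts['t'] = counts['b']+1 = 3 → {'b': 2, 'j': 0, 't': 3}
del 'b' → {'j': 0, 't': 3}
counts['b'] = counts['t']+1 = 4 → {'j': 0, 't': 3, 'b': 4}
counts['b'] = 4+2 = 6 → {'j': 0, 't': 3, 'b': 6}
counts['t'] = 3+4 = 7 → {'j': 0, 't': 7, 'b': 6}
counts['t'] = 7+1 = 8 → {'j': 0, 't': 8, 'b': 6}
counts['b'] = 6+2 = 8 → {'j': 0, 't': 8, 'b': 8}
counts['h'] = counts['t']+5 = 13 → {'j': 0, 't': 8, 'b': 8, 'h': 13}
sum of values = 29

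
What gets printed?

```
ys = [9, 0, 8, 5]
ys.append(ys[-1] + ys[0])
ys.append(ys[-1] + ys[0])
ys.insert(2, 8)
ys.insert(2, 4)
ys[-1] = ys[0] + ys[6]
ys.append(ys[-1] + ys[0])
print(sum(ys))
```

103

append ys[-1]+ys[0] = 5+9 = 14 → [9, 0, 8, 5, 14]
append ys[-1]+ys[0] = 14+9 = 23 → [9, 0, 8, 5, 14, 23]
insert 8 at 2 → [9, 0, 8, 8, 5, 14, 23]
insert 4 at 2 → [9, 0, 4, 8, 8, 5, 14, 23]
ys[-1] = ys[0]+ys[6] = 9+14 = 23 → [9, 0, 4, 8, 8, 5, 14, 23]
append ys[-1]+ys[0] = 23+9 = 32 → [9, 0, 4, 8, 8, 5, 14, 23, 32]
sum = 103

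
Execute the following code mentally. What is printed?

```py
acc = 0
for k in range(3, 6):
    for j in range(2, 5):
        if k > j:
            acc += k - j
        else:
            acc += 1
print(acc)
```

k=3,j=2: 3>2, acc = 0+1 = 1
k=3,j=3: not 3>3, acc = 1+1 = 2
k=3,j=4: not 3>4, acc = 2+1 = 3
k=4,j=2: 4>2, acc = 3+2 = 5
k=4,j=3: 4>3, acc = 5+1 = 6
k=4,j=4: not 4>4, acc = 6+1 = 7
k=5,j=2: 5>2, acc = 7+3 = 10
k=5,j=3: 5>3, acc = 10+2 = 12
k=5,j=4: 5>4, acc = 12+1 = 13

13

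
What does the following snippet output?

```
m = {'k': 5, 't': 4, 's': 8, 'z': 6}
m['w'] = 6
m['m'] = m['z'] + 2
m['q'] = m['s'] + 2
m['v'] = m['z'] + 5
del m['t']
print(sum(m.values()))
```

54

m['w'] = 6 → {'k': 5, 't': 4, 's': 8, 'z': 6, 'w': 6}
m['m'] = m['z']+2 = 8 → {'k': 5, 't': 4, 's': 8, 'z': 6, 'w': 6, 'm': 8}
m['q'] = m['s']+2 = 10 → {'k': 5, 't': 4, 's': 8, 'z': 6, 'w': 6, 'm': 8, 'q': 10}
m['v'] = m['z']+5 = 11 → {'k': 5, 't': 4, 's': 8, 'z': 6, 'w': 6, 'm': 8, 'q': 10, 'v': 11}
del 't' → {'k': 5, 's': 8, 'z': 6, 'w': 6, 'm': 8, 'q': 10, 'v': 11}
sum of values = 54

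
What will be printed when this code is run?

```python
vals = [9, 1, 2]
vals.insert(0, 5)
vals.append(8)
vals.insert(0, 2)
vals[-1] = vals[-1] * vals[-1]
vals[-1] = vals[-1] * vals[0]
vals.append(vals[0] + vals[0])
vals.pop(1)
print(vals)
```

[2, 9, 1, 2, 128, 4]

insert 5 at 0 → [5, 9, 1, 2]
append 8 → [5, 9, 1, 2, 8]
insert 2 at 0 → [2, 5, 9, 1, 2, 8]
vals[-1] = vals[-1]*vals[-1] = 8*8 = 64 → [2, 5, 9, 1, 2, 64]
vals[-1] = vals[-1]*vals[0] = 64*2 = 128 → [2, 5, 9, 1, 2, 128]
append vals[0]+vals[0] = 2+2 = 4 → [2, 5, 9, 1, 2, 128, 4]
pop(1) removes 5 → [2, 9, 1, 2, 128, 4]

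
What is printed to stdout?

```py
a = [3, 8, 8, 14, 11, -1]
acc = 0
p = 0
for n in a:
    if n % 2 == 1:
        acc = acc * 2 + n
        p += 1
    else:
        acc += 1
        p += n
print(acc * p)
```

n=3: odd, acc = 0*2+3 = 3; p=1
n=8: not odd, acc = 3+1 = 4; p=9
n=8: not odd, acc = 4+1 = 5; p=17
n=14: not odd, acc = 5+1 = 6; p=31
n=11: odd, acc = 6*2+11 = 23; p=32
n=-1: odd, acc = 23*2+(-1) = 45; p=33
acc*p = 45*33 = 1485

1485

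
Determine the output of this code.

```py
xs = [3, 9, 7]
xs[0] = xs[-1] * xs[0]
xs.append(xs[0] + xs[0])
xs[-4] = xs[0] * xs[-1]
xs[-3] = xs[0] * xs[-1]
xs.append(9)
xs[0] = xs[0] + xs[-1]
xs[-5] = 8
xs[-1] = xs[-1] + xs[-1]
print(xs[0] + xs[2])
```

xs[0] = xs[-1]*xs[0] = 7*3 = 21 → [21, 9, 7]
append xs[0]+xs[0] = 21+21 = 42 → [21, 9, 7, 42]
xs[-4] = xs[0]*xs[-1] = 21*42 = 882 → [882, 9, 7, 42]
xs[-3] = xs[0]*xs[-1] = 882*42 = 37044 → [882, 37044, 7, 42]
append 9 → [882, 37044, 7, 42, 9]
xs[0] = xs[0]+xs[-1] = 882+9 = 891 → [891, 37044, 7, 42, 9]
xs[-5] = 8 → [8, 37044, 7, 42, 9]
xs[-1] = xs[-1]+xs[-1] = 9+9 = 18 → [8, 37044, 7, 42, 18]
xs[0]+xs[2] = 8+7 = 15

15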